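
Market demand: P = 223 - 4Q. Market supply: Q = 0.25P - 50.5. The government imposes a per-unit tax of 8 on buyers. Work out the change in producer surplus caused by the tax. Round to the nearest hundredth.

-8.50

Rewriting supply in inverse form: P = 202 + 4Q.
Pre-tax equilibrium: 223 - 4Q = 202 + 4Q gives Q* = 2.625, P* = 212.5.
A tax on buyers shifts demand down by 8: (223 - 8) - 4Q = 202 + 4Q, so Q_t = 1.625. Buyers pay P_b = 216.5; sellers receive P_s = P_b - 8 = 208.5.
Producers lose the trapezoid between P_s and P* out to Q_t plus the triangle from Q_t to Q*: change in PS = 5.2812 - 13.7812 = -8.5.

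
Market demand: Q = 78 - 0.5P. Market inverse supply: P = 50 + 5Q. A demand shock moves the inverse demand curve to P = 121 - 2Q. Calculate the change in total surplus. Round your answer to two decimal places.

-442.50

Rewriting demand in inverse form: P = 156 - 2Q.
Initial equilibrium: Q_0 = 15.1429, P_0 = 125.7143; CS_0 = (1/2)(15.1429)(30.2857) = 229.3061, PS_0 = (1/2)(15.1429)(75.7143) = 573.2653.
New equilibrium: 121 - 2Q = 50 + 5Q gives Q_1 = 10.1429, P_1 = 100.7143; CS_1 = 102.8776, PS_1 = 257.1939.
Change in total surplus = (102.8776 + 257.1939) - (229.3061 + 573.2653) = -442.5.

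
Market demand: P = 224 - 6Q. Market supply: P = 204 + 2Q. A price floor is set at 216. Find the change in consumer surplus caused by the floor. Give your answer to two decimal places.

Free-market equilibrium: 224 - 6Q = 204 + 2Q gives Q* = 2.5, P* = 209.
At P = 216, buyers demand (224 - 216)/6 = 1.3333 while sellers would supply more, so the quantity traded is 1.3333 at price 216.
CS goes from (1/2)(2.5)(15) = 18.75 to 5.3333 (computed as (224 - 216)(1.3333) - (1/2)(6)(1.3333)^2), a change of -13.4167.

-13.42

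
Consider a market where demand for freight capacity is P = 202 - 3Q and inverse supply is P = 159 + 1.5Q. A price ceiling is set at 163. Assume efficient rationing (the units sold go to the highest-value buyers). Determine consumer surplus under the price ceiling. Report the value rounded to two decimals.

Free-market equilibrium: 202 - 3Q = 159 + 1.5Q gives Q* = 9.5556, P* = 173.3333.
At P = 163, sellers supply (163 - 159)/1.5 = 2.6667 while buyers want more, so the quantity traded is 2.6667 at price 163.
The demand price at Q = 2.6667 is 194. CS is the trapezoid between demand and 163 over [0, 2.6667]: (1/2)[(202 - 163) + (194 - 163)](2.6667) = 93.3333.

93.33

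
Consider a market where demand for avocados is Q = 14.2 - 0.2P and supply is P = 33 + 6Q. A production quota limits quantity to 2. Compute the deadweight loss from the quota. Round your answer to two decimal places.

Rewriting demand in inverse form: P = 71 - 5Q.
Without the quota, 71 - 5Q = 33 + 6Q gives Q* = 3.4545.
At Q = 2 the demand price is 71 - 5(2) = 61 and the supply price is 33 + 6(2) = 45.
DWL = (1/2)(gap between curves at 2) x (Q* - 2) = (1/2)(16)(1.4545) = 11.6364.

11.64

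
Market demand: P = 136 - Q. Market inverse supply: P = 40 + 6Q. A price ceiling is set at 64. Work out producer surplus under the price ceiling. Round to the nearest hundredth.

48.00

Without the control, 136 - Q = 40 + 6Q so Q* = 13.7143 and P* = 122.2857.
At P = 64, sellers supply (64 - 40)/6 = 4 while buyers want more, so the quantity traded is 4 at price 64.
PS is the triangle above supply below 64: (1/2)(4)(64 - 40) = 48.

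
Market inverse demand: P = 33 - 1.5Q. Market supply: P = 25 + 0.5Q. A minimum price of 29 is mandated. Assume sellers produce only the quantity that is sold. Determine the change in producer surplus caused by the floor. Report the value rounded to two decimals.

Without the control, 33 - 1.5Q = 25 + 0.5Q so Q* = 4 and P* = 27.
At the floor price 29, quantity demanded is (33 - 29)/1.5 = 2.6667; demand is the short side, so Q = 2.6667 trades at P = 29.
PS goes from (1/2)(4)(2) = 4 to 8.8889 (computed as (29 - 25)(2.6667) - (1/2)(0.5)(2.6667)^2), a change of 4.8889.

4.89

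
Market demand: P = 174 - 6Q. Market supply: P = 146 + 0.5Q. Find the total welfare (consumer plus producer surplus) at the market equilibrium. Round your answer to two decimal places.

60.31

Equilibrium: 174 - 6Q = 146 + 0.5Q, so Q* = 4.3077 and P* = 148.1538.
Total surplus is the full triangle between the curves from 0 to Q*: (1/2)(4.3077)(174 - 146) = 60.3077.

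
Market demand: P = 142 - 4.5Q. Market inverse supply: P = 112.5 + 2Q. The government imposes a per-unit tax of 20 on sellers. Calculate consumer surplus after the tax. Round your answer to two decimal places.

Without the tax, 142 - 4.5Q = 112.5 + 2Q so Q* = 4.5385 and P* = 121.5769.
With the tax, sellers need 20 more per unit: 142 - 4.5Q = 112.5 + 2Q + 20, so Q_t = 1.4615. Buyers pay P_b = 135.4231; sellers receive P_s = P_b - 20 = 115.4231.
Consumer surplus is the triangle under demand above P_b: (1/2)(1.4615)(142 - 135.4231) = 4.8062.

4.81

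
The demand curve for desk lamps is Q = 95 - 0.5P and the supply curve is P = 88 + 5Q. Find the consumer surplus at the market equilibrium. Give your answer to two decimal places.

Rewriting demand in inverse form: P = 190 - 2Q.
Setting demand equal to supply, 102 = 7Q, so Q* = 14.5714 and P* = 160.8571.
The demand choke price is 190, so CS = (1/2)(Q*)(190 - P*) = (1/2)(14.5714)(29.1429) = 212.3265.

212.33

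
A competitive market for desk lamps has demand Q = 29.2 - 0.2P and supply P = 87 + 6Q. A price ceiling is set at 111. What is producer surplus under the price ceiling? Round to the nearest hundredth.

Rewriting demand in inverse form: P = 146 - 5Q.
Without the control, 146 - 5Q = 87 + 6Q so Q* = 5.3636 and P* = 119.1818.
At the ceiling price 111, quantity supplied is (111 - 87)/6 = 4; supply is the short side, so Q = 4 trades at P = 111.
PS is the triangle above supply below 111: (1/2)(4)(111 - 87) = 48.

48.00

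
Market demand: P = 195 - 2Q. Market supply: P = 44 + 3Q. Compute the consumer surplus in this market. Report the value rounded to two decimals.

912.04

Equilibrium: 195 - 2Q = 44 + 3Q, so Q* = 30.2 and P* = 134.6.
The demand choke price is 195, so CS = (1/2)(Q*)(195 - P*) = (1/2)(30.2)(60.4) = 912.04.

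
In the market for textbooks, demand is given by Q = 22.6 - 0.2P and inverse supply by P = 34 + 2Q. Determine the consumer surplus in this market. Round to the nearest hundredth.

318.42

Rewriting demand in inverse form: P = 113 - 5Q.
Set 113 - 5Q = 34 + 2Q, which gives 79 = 7Q, so Q* = 11.2857 and P* = 113 - 5(11.2857) = 56.5714.
The demand choke price is 113, so CS = (1/2)(Q*)(113 - P*) = (1/2)(11.2857)(56.4286) = 318.4184.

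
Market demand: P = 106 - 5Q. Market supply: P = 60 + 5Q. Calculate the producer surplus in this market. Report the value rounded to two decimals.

Equilibrium: 106 - 5Q = 60 + 5Q, so Q* = 4.6 and P* = 83.
PS is the area between P* and the supply curve from 0 to Q*: (1/2)(4.6)(23) = 52.9.

52.90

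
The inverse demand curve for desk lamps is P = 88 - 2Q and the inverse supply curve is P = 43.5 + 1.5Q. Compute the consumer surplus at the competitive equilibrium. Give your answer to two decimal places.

161.65

Equilibrium: 88 - 2Q = 43.5 + 1.5Q, so Q* = 12.7143 and P* = 62.5714.
CS is the area between the demand curve and P* from 0 to Q*: (1/2)(12.7143)(25.4286) = 161.6531.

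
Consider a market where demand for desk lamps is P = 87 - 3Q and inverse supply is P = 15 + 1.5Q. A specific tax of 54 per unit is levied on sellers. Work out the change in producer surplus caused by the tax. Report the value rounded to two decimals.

Without the tax, 87 - 3Q = 15 + 1.5Q so Q* = 16 and P* = 39.
A tax on sellers shifts supply up by 54: 87 - 3Q = 15 + 1.5Q + 54, so Q_t = 4. Buyers pay P_b = 75; sellers receive P_s = P_b - 54 = 21.
Producers lose the trapezoid between P_s and P* out to Q_t plus the triangle from Q_t to Q*: change in PS = 12 - 192 = -180.

-180.00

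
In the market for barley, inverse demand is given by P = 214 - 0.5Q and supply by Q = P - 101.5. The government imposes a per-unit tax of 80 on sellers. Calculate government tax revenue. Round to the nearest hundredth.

Rewriting supply in inverse form: P = 101.5 + Q.
Pre-tax equilibrium: 214 - 0.5Q = 101.5 + Q gives Q* = 75, P* = 176.5.
A tax on sellers shifts supply up by 80: 214 - 0.5Q = 101.5 + Q + 80, so Q_t = 21.6667. Buyers pay P_b = 203.1667; sellers receive P_s = P_b - 80 = 123.1667.
Revenue is the tax times quantity traded: 80 x 21.6667 = 1733.3333.

1733.33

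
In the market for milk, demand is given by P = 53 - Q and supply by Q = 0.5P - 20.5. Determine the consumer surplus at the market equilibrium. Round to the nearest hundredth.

8.00

Rewriting supply in inverse form: P = 41 + 2Q.
Equilibrium: 53 - Q = 41 + 2Q, so Q* = 4 and P* = 49.
The demand choke price is 53, so CS = (1/2)(Q*)(53 - P*) = (1/2)(4)(4) = 8.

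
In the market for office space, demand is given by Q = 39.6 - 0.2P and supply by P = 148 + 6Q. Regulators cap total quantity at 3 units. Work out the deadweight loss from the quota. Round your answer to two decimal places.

Rewriting demand in inverse form: P = 198 - 5Q.
Unrestricted equilibrium: Q* = (198 - 148)/(5 + 6) = 4.5455.
At Q = 3 the demand price is 198 - 5(3) = 183 and the supply price is 148 + 6(3) = 166.
Deadweight loss is the triangle between the curves from 3 to 4.5455: (1/2)(183 - 166)(4.5455 - 3) = 13.1364.

13.14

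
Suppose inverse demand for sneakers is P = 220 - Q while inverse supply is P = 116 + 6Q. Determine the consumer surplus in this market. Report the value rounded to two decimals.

Equilibrium: 220 - Q = 116 + 6Q, so Q* = 14.8571 and P* = 205.1429.
Consumer surplus is the triangle under demand above P*: (1/2)(14.8571)(220 - 205.1429) = (1/2)(14.8571)(14.8571) = 110.3673.

110.37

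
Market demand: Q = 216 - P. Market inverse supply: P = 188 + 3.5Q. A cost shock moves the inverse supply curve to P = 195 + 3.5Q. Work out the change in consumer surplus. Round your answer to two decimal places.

-8.47

Rewriting demand in inverse form: P = 216 - Q.
Initial equilibrium: Q_0 = 6.2222, P_0 = 209.7778; CS_0 = (1/2)(6.2222)(6.2222) = 19.358, PS_0 = (1/2)(6.2222)(21.7778) = 67.7531.
New equilibrium: 216 - Q = 195 + 3.5Q gives Q_1 = 4.6667, P_1 = 211.3333; CS_1 = 10.8889, PS_1 = 38.1111.
Change in consumer surplus = 10.8889 - 19.358 = -8.4691.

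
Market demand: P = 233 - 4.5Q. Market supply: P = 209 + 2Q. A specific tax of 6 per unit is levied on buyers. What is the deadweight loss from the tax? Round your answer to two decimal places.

Pre-tax equilibrium: 233 - 4.5Q = 209 + 2Q gives Q* = 3.6923, P* = 216.3846.
With the tax, buyers' net willingness to pay falls by 6: (233 - 6) - 4.5Q = 209 + 2Q, so Q_t = 2.7692. Buyers pay P_b = 220.5385; sellers receive P_s = P_b - 6 = 214.5385.
The welfare triangle lost has base Q* - Q_t = 0.9231 and height t = 6, so DWL = (1/2)(0.9231)(6) = 2.7692.

2.77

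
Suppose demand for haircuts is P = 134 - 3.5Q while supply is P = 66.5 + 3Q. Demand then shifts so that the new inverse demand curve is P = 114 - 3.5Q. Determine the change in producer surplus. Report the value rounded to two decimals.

Initial equilibrium: Q_0 = 10.3846, P_0 = 97.6538; CS_0 = (1/2)(10.3846)(36.3462) = 188.7204, PS_0 = (1/2)(10.3846)(31.1538) = 161.7604.
New equilibrium: 114 - 3.5Q = 66.5 + 3Q gives Q_1 = 7.3077, P_1 = 88.4231; CS_1 = 93.4541, PS_1 = 80.1036.
Change in producer surplus = 80.1036 - 161.7604 = -81.6568.

-81.66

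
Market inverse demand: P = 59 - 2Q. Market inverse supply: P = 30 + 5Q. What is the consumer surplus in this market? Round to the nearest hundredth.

17.16

Setting demand equal to supply, 29 = 7Q, so Q* = 4.1429 and P* = 50.7143.
Consumer surplus is the triangle under demand above P*: (1/2)(4.1429)(59 - 50.7143) = (1/2)(4.1429)(8.2857) = 17.1633.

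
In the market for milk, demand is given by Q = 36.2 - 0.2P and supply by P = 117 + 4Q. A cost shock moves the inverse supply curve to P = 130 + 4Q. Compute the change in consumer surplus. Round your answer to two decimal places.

-46.14

Rewriting demand in inverse form: P = 181 - 5Q.
Initial equilibrium: Q_0 = 7.1111, P_0 = 145.4444; CS_0 = (1/2)(7.1111)(35.5556) = 126.4198, PS_0 = (1/2)(7.1111)(28.4444) = 101.1358.
New equilibrium: 181 - 5Q = 130 + 4Q gives Q_1 = 5.6667, P_1 = 152.6667; CS_1 = 80.2778, PS_1 = 64.2222.
Change in consumer surplus = 80.2778 - 126.4198 = -46.142.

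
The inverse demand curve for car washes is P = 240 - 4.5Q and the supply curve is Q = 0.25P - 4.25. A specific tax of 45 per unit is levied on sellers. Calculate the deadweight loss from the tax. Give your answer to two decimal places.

119.12

Rewriting supply in inverse form: P = 17 + 4Q.
Without the tax, 240 - 4.5Q = 17 + 4Q so Q* = 26.2353 and P* = 121.9412.
A tax on sellers shifts supply up by 45: 240 - 4.5Q = 17 + 4Q + 45, so Q_t = 20.9412. Buyers pay P_b = 145.7647; sellers receive P_s = P_b - 45 = 100.7647.
Deadweight loss is the triangle between the curves from Q_t to Q*: (1/2)(26.2353 - 20.9412)(45) = 119.1176.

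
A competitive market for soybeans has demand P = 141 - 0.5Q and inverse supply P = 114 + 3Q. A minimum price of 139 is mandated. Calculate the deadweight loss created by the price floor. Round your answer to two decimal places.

Without the control, 141 - 0.5Q = 114 + 3Q so Q* = 7.7143 and P* = 137.1429.
At P = 139, buyers demand (141 - 139)/0.5 = 4 while sellers would supply more, so the quantity traded is 4 at price 139.
At Q = 4 the demand price is 139 and the supply price is 126. Deadweight loss is the triangle between the curves from 4 to 7.7143: (1/2)(139 - 126)(7.7143 - 4) = 24.1429.

24.14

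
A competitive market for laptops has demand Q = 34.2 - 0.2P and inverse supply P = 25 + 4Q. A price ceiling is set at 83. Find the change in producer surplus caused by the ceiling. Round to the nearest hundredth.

-105.82

Rewriting demand in inverse form: P = 171 - 5Q.
Without the control, 171 - 5Q = 25 + 4Q so Q* = 16.2222 and P* = 89.8889.
At the ceiling price 83, quantity supplied is (83 - 25)/4 = 14.5; supply is the short side, so Q = 14.5 trades at P = 83.
PS goes from (1/2)(16.2222)(64.8889) = 526.321 to 420.5 (computed as (83 - 25)(14.5) - (1/2)(4)(14.5)^2), a change of -105.821.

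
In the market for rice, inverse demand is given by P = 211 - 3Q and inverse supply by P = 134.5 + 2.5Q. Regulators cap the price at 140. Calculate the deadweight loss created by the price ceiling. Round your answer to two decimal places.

Without the control, 211 - 3Q = 134.5 + 2.5Q so Q* = 13.9091 and P* = 169.2727.
At P = 140, sellers supply (140 - 134.5)/2.5 = 2.2 while buyers want more, so the quantity traded is 2.2 at price 140.
The lost-trades triangle has base Q* - 2.2 = 11.7091 and height equal to the gap between the curves at Q = 2.2, which is 204.4 - 140 = 64.4. DWL = (1/2)(11.7091)(64.4) = 377.0327.

377.03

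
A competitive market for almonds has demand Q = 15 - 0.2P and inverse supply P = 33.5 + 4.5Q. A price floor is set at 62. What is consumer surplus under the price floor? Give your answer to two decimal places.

16.90

Rewriting demand in inverse form: P = 75 - 5Q.
Free-market equilibrium: 75 - 5Q = 33.5 + 4.5Q gives Q* = 4.3684, P* = 53.1579.
At the floor price 62, quantity demanded is (75 - 62)/5 = 2.6; demand is the short side, so Q = 2.6 trades at P = 62.
CS is the triangle under demand above 62: (1/2)(2.6)(75 - 62) = 16.9.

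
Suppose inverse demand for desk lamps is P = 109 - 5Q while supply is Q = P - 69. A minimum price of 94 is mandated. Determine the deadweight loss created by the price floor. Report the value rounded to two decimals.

40.33

Rewriting supply in inverse form: P = 69 + Q.
Without the control, 109 - 5Q = 69 + Q so Q* = 6.6667 and P* = 75.6667.
At the floor price 94, quantity demanded is (109 - 94)/5 = 3; demand is the short side, so Q = 3 trades at P = 94.
At Q = 3 the demand price is 94 and the supply price is 72. Deadweight loss is the triangle between the curves from 3 to 6.6667: (1/2)(94 - 72)(6.6667 - 3) = 40.3333.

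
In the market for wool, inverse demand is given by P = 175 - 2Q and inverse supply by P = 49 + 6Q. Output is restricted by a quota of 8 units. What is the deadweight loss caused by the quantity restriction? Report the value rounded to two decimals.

Unrestricted equilibrium: Q* = (175 - 49)/(2 + 6) = 15.75.
At Q = 8 the demand price is 175 - 2(8) = 159 and the supply price is 49 + 6(8) = 97.
DWL = (1/2)(gap between curves at 8) x (Q* - 8) = (1/2)(62)(7.75) = 240.25.

240.25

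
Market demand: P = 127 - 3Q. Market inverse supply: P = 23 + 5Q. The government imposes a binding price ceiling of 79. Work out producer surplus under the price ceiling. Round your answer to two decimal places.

313.60

Free-market equilibrium: 127 - 3Q = 23 + 5Q gives Q* = 13, P* = 88.
At P = 79, sellers supply (79 - 23)/5 = 11.2 while buyers want more, so the quantity traded is 11.2 at price 79.
PS is the triangle above supply below 79: (1/2)(11.2)(79 - 23) = 313.6.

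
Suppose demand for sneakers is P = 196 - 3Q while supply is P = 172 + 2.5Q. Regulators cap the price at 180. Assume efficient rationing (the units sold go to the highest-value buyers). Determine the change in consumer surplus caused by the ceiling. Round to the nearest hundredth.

7.28

Without the control, 196 - 3Q = 172 + 2.5Q so Q* = 4.3636 and P* = 182.9091.
At P = 180, sellers supply (180 - 172)/2.5 = 3.2 while buyers want more, so the quantity traded is 3.2 at price 180.
CS goes from (1/2)(4.3636)(13.0909) = 28.562 to 35.84 (computed as (196 - 180)(3.2) - (1/2)(3)(3.2)^2), a change of 7.278.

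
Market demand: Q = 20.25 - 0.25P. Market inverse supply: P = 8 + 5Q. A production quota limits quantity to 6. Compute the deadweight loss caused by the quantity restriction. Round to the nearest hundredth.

Rewriting demand in inverse form: P = 81 - 4Q.
Without the quota, 81 - 4Q = 8 + 5Q gives Q* = 8.1111.
At Q = 6 the demand price is 81 - 4(6) = 57 and the supply price is 8 + 5(6) = 38.
Deadweight loss is the triangle between the curves from 6 to 8.1111: (1/2)(57 - 38)(8.1111 - 6) = 20.0556.

20.06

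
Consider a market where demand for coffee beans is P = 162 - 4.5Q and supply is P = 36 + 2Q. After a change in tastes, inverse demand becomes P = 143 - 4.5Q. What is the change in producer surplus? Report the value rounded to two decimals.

Initial equilibrium: Q_0 = 19.3846, P_0 = 74.7692; CS_0 = (1/2)(19.3846)(87.2308) = 845.4675, PS_0 = (1/2)(19.3846)(38.7692) = 375.7633.
New equilibrium: 143 - 4.5Q = 36 + 2Q gives Q_1 = 16.4615, P_1 = 68.9231; CS_1 = 609.7101, PS_1 = 270.9822.
Change in producer surplus = 270.9822 - 375.7633 = -104.7811.

-104.78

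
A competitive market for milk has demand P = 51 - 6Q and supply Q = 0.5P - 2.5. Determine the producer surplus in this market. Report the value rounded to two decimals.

Rewriting supply in inverse form: P = 5 + 2Q.
Set 51 - 6Q = 5 + 2Q, which gives 46 = 8Q, so Q* = 5.75 and P* = 51 - 6(5.75) = 16.5.
The supply curve's price intercept is 5, so PS = (1/2)(Q*)(P* - 5) = (1/2)(5.75)(11.5) = 33.0625.

33.06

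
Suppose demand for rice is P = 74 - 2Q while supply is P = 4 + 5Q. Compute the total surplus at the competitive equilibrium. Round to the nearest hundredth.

350.00

Setting demand equal to supply, 70 = 7Q, so Q* = 10 and P* = 54.
CS = (1/2)(10)(20) = 100 and PS = (1/2)(10)(50) = 250, so total surplus = 350.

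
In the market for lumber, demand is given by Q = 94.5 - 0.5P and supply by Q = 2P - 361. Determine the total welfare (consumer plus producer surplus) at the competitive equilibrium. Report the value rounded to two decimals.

14.45

Rewriting demand in inverse form: P = 189 - 2Q.
Rewriting supply in inverse form: P = 180.5 + 0.5Q.
Equilibrium: 189 - 2Q = 180.5 + 0.5Q, so Q* = 3.4 and P* = 182.2.
CS = (1/2)(3.4)(6.8) = 11.56 and PS = (1/2)(3.4)(1.7) = 2.89, so total surplus = 14.45.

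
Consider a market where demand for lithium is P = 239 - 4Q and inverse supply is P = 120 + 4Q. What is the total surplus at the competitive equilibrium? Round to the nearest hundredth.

885.06

Set 239 - 4Q = 120 + 4Q, which gives 119 = 8Q, so Q* = 14.875 and P* = 239 - 4(14.875) = 179.5.
Total surplus is the full triangle between the curves from 0 to Q*: (1/2)(14.875)(239 - 120) = 885.0625.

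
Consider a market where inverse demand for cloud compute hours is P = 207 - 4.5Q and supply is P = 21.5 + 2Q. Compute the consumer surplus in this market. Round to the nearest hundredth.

1832.50

Equilibrium: 207 - 4.5Q = 21.5 + 2Q, so Q* = 28.5385 and P* = 78.5769.
CS is the area between the demand curve and P* from 0 to Q*: (1/2)(28.5385)(128.4231) = 1832.4985.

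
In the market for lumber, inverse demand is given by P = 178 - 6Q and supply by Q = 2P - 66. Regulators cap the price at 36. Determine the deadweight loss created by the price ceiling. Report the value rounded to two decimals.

864.31

Rewriting supply in inverse form: P = 33 + 0.5Q.
Free-market equilibrium: 178 - 6Q = 33 + 0.5Q gives Q* = 22.3077, P* = 44.1538.
At the ceiling price 36, quantity supplied is (36 - 33)/0.5 = 6; supply is the short side, so Q = 6 trades at P = 36.
The lost-trades triangle has base Q* - 6 = 16.3077 and height equal to the gap between the curves at Q = 6, which is 142 - 36 = 106. DWL = (1/2)(16.3077)(106) = 864.3077.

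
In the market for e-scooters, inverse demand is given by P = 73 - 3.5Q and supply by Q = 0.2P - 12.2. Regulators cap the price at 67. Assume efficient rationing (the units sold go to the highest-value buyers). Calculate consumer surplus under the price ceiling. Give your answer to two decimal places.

4.68

Rewriting supply in inverse form: P = 61 + 5Q.
Without the control, 73 - 3.5Q = 61 + 5Q so Q* = 1.4118 and P* = 68.0588.
At the ceiling price 67, quantity supplied is (67 - 61)/5 = 1.2; supply is the short side, so Q = 1.2 trades at P = 67.
The demand price at Q = 1.2 is 68.8. CS is the trapezoid between demand and 67 over [0, 1.2]: (1/2)[(73 - 67) + (68.8 - 67)](1.2) = 4.68.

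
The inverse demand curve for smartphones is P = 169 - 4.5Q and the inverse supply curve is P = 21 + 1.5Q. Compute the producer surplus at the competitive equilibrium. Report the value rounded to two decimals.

Equilibrium: 169 - 4.5Q = 21 + 1.5Q, so Q* = 24.6667 and P* = 58.
The supply curve's price intercept is 21, so PS = (1/2)(Q*)(P* - 21) = (1/2)(24.6667)(37) = 456.3333.

456.33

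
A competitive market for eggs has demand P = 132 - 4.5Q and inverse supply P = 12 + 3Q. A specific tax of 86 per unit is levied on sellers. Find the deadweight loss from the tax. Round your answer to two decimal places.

493.07

Without the tax, 132 - 4.5Q = 12 + 3Q so Q* = 16 and P* = 60.
A tax on sellers shifts supply up by 86: 132 - 4.5Q = 12 + 3Q + 86, so Q_t = 4.5333. Buyers pay P_b = 111.6; sellers receive P_s = P_b - 86 = 25.6.
The welfare triangle lost has base Q* - Q_t = 11.4667 and height t = 86, so DWL = (1/2)(11.4667)(86) = 493.0667.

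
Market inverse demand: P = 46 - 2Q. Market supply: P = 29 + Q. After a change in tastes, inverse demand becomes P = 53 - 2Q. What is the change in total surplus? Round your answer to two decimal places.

47.83

Initial equilibrium: Q_0 = 5.6667, P_0 = 34.6667; CS_0 = (1/2)(5.6667)(11.3333) = 32.1111, PS_0 = (1/2)(5.6667)(5.6667) = 16.0556.
New equilibrium: 53 - 2Q = 29 + Q gives Q_1 = 8, P_1 = 37; CS_1 = 64, PS_1 = 32.
Change in total surplus = (64 + 32) - (32.1111 + 16.0556) = 47.8333.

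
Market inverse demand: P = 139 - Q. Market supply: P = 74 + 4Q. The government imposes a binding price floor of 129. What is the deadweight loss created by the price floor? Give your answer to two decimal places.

Without the control, 139 - Q = 74 + 4Q so Q* = 13 and P* = 126.
At P = 129, buyers demand (139 - 129)/1 = 10 while sellers would supply more, so the quantity traded is 10 at price 129.
The lost-trades triangle has base Q* - 10 = 3 and height equal to the gap between the curves at Q = 10, which is 129 - 114 = 15. DWL = (1/2)(3)(15) = 22.5.

22.50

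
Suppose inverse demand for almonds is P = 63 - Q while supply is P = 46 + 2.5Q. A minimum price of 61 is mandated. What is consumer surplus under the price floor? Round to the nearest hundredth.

Without the control, 63 - Q = 46 + 2.5Q so Q* = 4.8571 and P* = 58.1429.
At P = 61, buyers demand (63 - 61)/1 = 2 while sellers would supply more, so the quantity traded is 2 at price 61.
CS is the triangle under demand above 61: (1/2)(2)(63 - 61) = 2.

2.00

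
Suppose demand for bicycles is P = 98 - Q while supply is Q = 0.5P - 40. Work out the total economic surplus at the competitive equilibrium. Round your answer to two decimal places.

Rewriting supply in inverse form: P = 80 + 2Q.
Set 98 - Q = 80 + 2Q, which gives 18 = 3Q, so Q* = 6 and P* = 98 - (6) = 92.
CS = (1/2)(6)(6) = 18 and PS = (1/2)(6)(12) = 36, so total surplus = 54.

54.00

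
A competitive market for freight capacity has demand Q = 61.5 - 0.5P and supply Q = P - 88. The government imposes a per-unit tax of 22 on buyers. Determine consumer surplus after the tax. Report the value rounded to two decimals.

Rewriting demand in inverse form: P = 123 - 2Q.
Rewriting supply in inverse form: P = 88 + Q.
Pre-tax equilibrium: 123 - 2Q = 88 + Q gives Q* = 11.6667, P* = 99.6667.
With the tax, buyers' net willingness to pay falls by 22: (123 - 22) - 2Q = 88 + Q, so Q_t = 4.3333. Buyers pay P_b = 114.3333; sellers receive P_s = P_b - 22 = 92.3333.
Consumer surplus is the triangle under demand above P_b: (1/2)(4.3333)(123 - 114.3333) = 18.7778.

18.78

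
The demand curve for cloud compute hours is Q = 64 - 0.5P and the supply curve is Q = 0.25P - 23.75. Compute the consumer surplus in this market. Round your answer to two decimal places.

30.25

Rewriting demand in inverse form: P = 128 - 2Q.
Rewriting supply in inverse form: P = 95 + 4Q.
Equilibrium: 128 - 2Q = 95 + 4Q, so Q* = 5.5 and P* = 117.
Consumer surplus is the triangle under demand above P*: (1/2)(5.5)(128 - 117) = (1/2)(5.5)(11) = 30.25.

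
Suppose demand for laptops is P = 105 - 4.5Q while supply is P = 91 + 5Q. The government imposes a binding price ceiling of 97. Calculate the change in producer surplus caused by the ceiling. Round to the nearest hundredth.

-1.83

Free-market equilibrium: 105 - 4.5Q = 91 + 5Q gives Q* = 1.4737, P* = 98.3684.
At the ceiling price 97, quantity supplied is (97 - 91)/5 = 1.2; supply is the short side, so Q = 1.2 trades at P = 97.
PS goes from (1/2)(1.4737)(7.3684) = 5.4294 to 3.6 (computed as (97 - 91)(1.2) - (1/2)(5)(1.2)^2), a change of -1.8294.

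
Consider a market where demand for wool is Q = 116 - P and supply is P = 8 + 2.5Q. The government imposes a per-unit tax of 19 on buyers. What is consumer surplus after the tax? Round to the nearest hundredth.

323.31

Rewriting demand in inverse form: P = 116 - Q.
Pre-tax equilibrium: 116 - Q = 8 + 2.5Q gives Q* = 30.8571, P* = 85.1429.
A tax on buyers shifts demand down by 19: (116 - 19) - Q = 8 + 2.5Q, so Q_t = 25.4286. Buyers pay P_b = 90.5714; sellers receive P_s = P_b - 19 = 71.5714.
Consumer surplus is the triangle under demand above P_b: (1/2)(25.4286)(116 - 90.5714) = 323.3061.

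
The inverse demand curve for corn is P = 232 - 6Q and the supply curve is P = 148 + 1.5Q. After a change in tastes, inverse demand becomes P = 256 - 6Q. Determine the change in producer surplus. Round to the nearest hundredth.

Initial equilibrium: Q_0 = 11.2, P_0 = 164.8; CS_0 = (1/2)(11.2)(67.2) = 376.32, PS_0 = (1/2)(11.2)(16.8) = 94.08.
New equilibrium: 256 - 6Q = 148 + 1.5Q gives Q_1 = 14.4, P_1 = 169.6; CS_1 = 622.08, PS_1 = 155.52.
Change in producer surplus = 155.52 - 94.08 = 61.44.

61.44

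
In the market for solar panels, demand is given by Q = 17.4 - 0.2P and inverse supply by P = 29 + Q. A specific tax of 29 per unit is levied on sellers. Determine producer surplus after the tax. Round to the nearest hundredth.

Rewriting demand in inverse form: P = 87 - 5Q.
Without the tax, 87 - 5Q = 29 + Q so Q* = 9.6667 and P* = 38.6667.
With the tax, sellers need 29 more per unit: 87 - 5Q = 29 + Q + 29, so Q_t = 4.8333. Buyers pay P_b = 62.8333; sellers receive P_s = P_b - 29 = 33.8333.
PS = (1/2)(Q_t)(P_s - 29) = (1/2)(4.8333)(4.8333) = 11.6806.

11.68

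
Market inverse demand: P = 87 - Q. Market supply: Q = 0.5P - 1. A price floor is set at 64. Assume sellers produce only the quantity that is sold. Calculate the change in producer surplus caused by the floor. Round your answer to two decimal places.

Rewriting supply in inverse form: P = 2 + 2Q.
Without the control, 87 - Q = 2 + 2Q so Q* = 28.3333 and P* = 58.6667.
At the floor price 64, quantity demanded is (87 - 64)/1 = 23; demand is the short side, so Q = 23 trades at P = 64.
PS goes from (1/2)(28.3333)(56.6667) = 802.7778 to 897 (computed as (64 - 2)(23) - (1/2)(2)(23)^2), a change of 94.2222.

94.22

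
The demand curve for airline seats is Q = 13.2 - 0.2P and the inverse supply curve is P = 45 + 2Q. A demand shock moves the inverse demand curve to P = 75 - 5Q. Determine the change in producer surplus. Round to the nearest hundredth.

Rewriting demand in inverse form: P = 66 - 5Q.
Initial equilibrium: Q_0 = 3, P_0 = 51; CS_0 = (1/2)(3)(15) = 22.5, PS_0 = (1/2)(3)(6) = 9.
New equilibrium: 75 - 5Q = 45 + 2Q gives Q_1 = 4.2857, P_1 = 53.5714; CS_1 = 45.9184, PS_1 = 18.3673.
Change in producer surplus = 18.3673 - 9 = 9.3673.

9.37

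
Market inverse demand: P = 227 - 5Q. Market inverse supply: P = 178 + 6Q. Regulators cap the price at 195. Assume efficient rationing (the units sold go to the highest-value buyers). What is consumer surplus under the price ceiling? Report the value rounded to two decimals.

70.60

Free-market equilibrium: 227 - 5Q = 178 + 6Q gives Q* = 4.4545, P* = 204.7273.
At the ceiling price 195, quantity supplied is (195 - 178)/6 = 2.8333; supply is the short side, so Q = 2.8333 trades at P = 195.
The demand price at Q = 2.8333 is 212.8333. CS is the trapezoid between demand and 195 over [0, 2.8333]: (1/2)[(227 - 195) + (212.8333 - 195)](2.8333) = 70.5972.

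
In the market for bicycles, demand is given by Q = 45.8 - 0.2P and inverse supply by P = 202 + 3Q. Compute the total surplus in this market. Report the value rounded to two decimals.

Rewriting demand in inverse form: P = 229 - 5Q.
Equilibrium: 229 - 5Q = 202 + 3Q, so Q* = 3.375 and P* = 212.125.
Total surplus is the full triangle between the curves from 0 to Q*: (1/2)(3.375)(229 - 202) = 45.5625.

45.56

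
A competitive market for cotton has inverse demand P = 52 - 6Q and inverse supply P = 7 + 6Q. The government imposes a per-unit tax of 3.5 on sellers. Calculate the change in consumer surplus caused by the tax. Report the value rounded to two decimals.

Without the tax, 52 - 6Q = 7 + 6Q so Q* = 3.75 and P* = 29.5.
With the tax, sellers need 3.5 more per unit: 52 - 6Q = 7 + 6Q + 3.5, so Q_t = 3.4583. Buyers pay P_b = 31.25; sellers receive P_s = P_b - 3.5 = 27.75.
CS falls from (1/2)(3.75)(22.5) = 42.1875 to (1/2)(3.4583)(20.75) = 35.8802, a change of -6.3073.

-6.31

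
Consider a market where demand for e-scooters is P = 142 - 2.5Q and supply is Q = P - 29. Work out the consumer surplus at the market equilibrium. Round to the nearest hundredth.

Rewriting supply in inverse form: P = 29 + Q.
Set 142 - 2.5Q = 29 + Q, which gives 113 = 3.5Q, so Q* = 32.2857 and P* = 142 - 2.5(32.2857) = 61.2857.
CS is the area between the demand curve and P* from 0 to Q*: (1/2)(32.2857)(80.7143) = 1302.9592.

1302.96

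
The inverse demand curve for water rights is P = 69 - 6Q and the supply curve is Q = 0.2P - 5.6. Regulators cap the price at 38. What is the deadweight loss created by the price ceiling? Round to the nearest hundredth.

Rewriting supply in inverse form: P = 28 + 5Q.
Free-market equilibrium: 69 - 6Q = 28 + 5Q gives Q* = 3.7273, P* = 46.6364.
At the ceiling price 38, quantity supplied is (38 - 28)/5 = 2; supply is the short side, so Q = 2 trades at P = 38.
At Q = 2 the demand price is 57 and the supply price is 38. Deadweight loss is the triangle between the curves from 2 to 3.7273: (1/2)(57 - 38)(3.7273 - 2) = 16.4091.

16.41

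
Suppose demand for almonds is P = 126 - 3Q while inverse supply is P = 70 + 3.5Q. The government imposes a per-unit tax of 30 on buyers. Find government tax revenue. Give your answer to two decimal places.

120.00

Without the tax, 126 - 3Q = 70 + 3.5Q so Q* = 8.6154 and P* = 100.1538.
A tax on buyers shifts demand down by 30: (126 - 30) - 3Q = 70 + 3.5Q, so Q_t = 4. Buyers pay P_b = 114; sellers receive P_s = P_b - 30 = 84.
Tax revenue = t x Q_t = 30 x 4 = 120.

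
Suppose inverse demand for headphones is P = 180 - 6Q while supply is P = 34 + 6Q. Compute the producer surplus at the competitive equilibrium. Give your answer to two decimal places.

444.08

Set 180 - 6Q = 34 + 6Q, which gives 146 = 12Q, so Q* = 12.1667 and P* = 180 - 6(12.1667) = 107.
The supply curve's price intercept is 34, so PS = (1/2)(Q*)(P* - 34) = (1/2)(12.1667)(73) = 444.0833.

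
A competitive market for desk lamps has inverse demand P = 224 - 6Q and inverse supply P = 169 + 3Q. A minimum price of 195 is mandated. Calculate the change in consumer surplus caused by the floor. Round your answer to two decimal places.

Without the control, 224 - 6Q = 169 + 3Q so Q* = 6.1111 and P* = 187.3333.
At the floor price 195, quantity demanded is (224 - 195)/6 = 4.8333; demand is the short side, so Q = 4.8333 trades at P = 195.
CS goes from (1/2)(6.1111)(36.6667) = 112.037 to 70.0833 (computed as (224 - 195)(4.8333) - (1/2)(6)(4.8333)^2), a change of -41.9537.

-41.95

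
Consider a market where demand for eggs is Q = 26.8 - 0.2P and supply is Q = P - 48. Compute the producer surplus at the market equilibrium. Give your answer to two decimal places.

Rewriting demand in inverse form: P = 134 - 5Q.
Rewriting supply in inverse form: P = 48 + Q.
Equilibrium: 134 - 5Q = 48 + Q, so Q* = 14.3333 and P* = 62.3333.
The supply curve's price intercept is 48, so PS = (1/2)(Q*)(P* - 48) = (1/2)(14.3333)(14.3333) = 102.7222.

102.72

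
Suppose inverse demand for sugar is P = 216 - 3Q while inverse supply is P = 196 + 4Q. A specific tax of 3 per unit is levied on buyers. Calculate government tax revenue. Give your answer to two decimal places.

Without the tax, 216 - 3Q = 196 + 4Q so Q* = 2.8571 and P* = 207.4286.
With the tax, buyers' net willingness to pay falls by 3: (216 - 3) - 3Q = 196 + 4Q, so Q_t = 2.4286. Buyers pay P_b = 208.7143; sellers receive P_s = P_b - 3 = 205.7143.
Tax revenue = t x Q_t = 3 x 2.4286 = 7.2857.

7.29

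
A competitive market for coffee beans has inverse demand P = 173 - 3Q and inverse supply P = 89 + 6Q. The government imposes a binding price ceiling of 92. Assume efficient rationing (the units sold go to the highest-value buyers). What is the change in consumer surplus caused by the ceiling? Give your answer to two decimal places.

-90.54

Without the control, 173 - 3Q = 89 + 6Q so Q* = 9.3333 and P* = 145.
At the ceiling price 92, quantity supplied is (92 - 89)/6 = 0.5; supply is the short side, so Q = 0.5 trades at P = 92.
CS goes from (1/2)(9.3333)(28) = 130.6667 to 40.125 (computed as (173 - 92)(0.5) - (1/2)(3)(0.5)^2), a change of -90.5417.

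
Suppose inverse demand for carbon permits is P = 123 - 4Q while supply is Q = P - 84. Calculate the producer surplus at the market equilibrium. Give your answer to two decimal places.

Rewriting supply in inverse form: P = 84 + Q.
Set 123 - 4Q = 84 + Q, which gives 39 = 5Q, so Q* = 7.8 and P* = 123 - 4(7.8) = 91.8.
Producer surplus is the triangle above supply below P*: (1/2)(7.8)(91.8 - 84) = (1/2)(7.8)(7.8) = 30.42.

30.42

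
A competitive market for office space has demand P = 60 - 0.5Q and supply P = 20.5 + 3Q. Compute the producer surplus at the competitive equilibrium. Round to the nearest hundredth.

Set 60 - 0.5Q = 20.5 + 3Q, which gives 39.5 = 3.5Q, so Q* = 11.2857 and P* = 60 - 0.5(11.2857) = 54.3571.
Producer surplus is the triangle above supply below P*: (1/2)(11.2857)(54.3571 - 20.5) = (1/2)(11.2857)(33.8571) = 191.051.

191.05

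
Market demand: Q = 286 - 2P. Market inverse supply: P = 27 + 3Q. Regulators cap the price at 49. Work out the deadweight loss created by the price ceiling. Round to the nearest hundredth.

1165.73

Rewriting demand in inverse form: P = 143 - 0.5Q.
Free-market equilibrium: 143 - 0.5Q = 27 + 3Q gives Q* = 33.1429, P* = 126.4286.
At the ceiling price 49, quantity supplied is (49 - 27)/3 = 7.3333; supply is the short side, so Q = 7.3333 trades at P = 49.
At Q = 7.3333 the demand price is 139.3333 and the supply price is 49. Deadweight loss is the triangle between the curves from 7.3333 to 33.1429: (1/2)(139.3333 - 49)(33.1429 - 7.3333) = 1165.7302.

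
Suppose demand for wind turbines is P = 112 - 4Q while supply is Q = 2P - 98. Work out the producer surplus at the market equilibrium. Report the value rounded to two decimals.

49.00

Rewriting supply in inverse form: P = 49 + 0.5Q.
Set 112 - 4Q = 49 + 0.5Q, which gives 63 = 4.5Q, so Q* = 14 and P* = 112 - 4(14) = 56.
The supply curve's price intercept is 49, so PS = (1/2)(Q*)(P* - 49) = (1/2)(14)(7) = 49.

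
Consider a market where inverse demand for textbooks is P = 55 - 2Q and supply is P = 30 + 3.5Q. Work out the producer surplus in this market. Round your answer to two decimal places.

36.16

Set 55 - 2Q = 30 + 3.5Q, which gives 25 = 5.5Q, so Q* = 4.5455 and P* = 55 - 2(4.5455) = 45.9091.
Producer surplus is the triangle above supply below P*: (1/2)(4.5455)(45.9091 - 30) = (1/2)(4.5455)(15.9091) = 36.157.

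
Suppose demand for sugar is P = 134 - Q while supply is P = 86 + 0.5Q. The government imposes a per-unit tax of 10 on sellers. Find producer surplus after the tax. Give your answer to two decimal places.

Without the tax, 134 - Q = 86 + 0.5Q so Q* = 32 and P* = 102.
A tax on sellers shifts supply up by 10: 134 - Q = 86 + 0.5Q + 10, so Q_t = 25.3333. Buyers pay P_b = 108.6667; sellers receive P_s = P_b - 10 = 98.6667.
Producer surplus is the triangle above supply below P_s: (1/2)(25.3333)(98.6667 - 86) = 160.4444.

160.44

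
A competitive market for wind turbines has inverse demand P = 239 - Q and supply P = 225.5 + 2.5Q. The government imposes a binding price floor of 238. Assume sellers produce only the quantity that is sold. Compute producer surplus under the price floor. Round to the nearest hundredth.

11.25

Free-market equilibrium: 239 - Q = 225.5 + 2.5Q gives Q* = 3.8571, P* = 235.1429.
At the floor price 238, quantity demanded is (239 - 238)/1 = 1; demand is the short side, so Q = 1 trades at P = 238.
The supply price at Q = 1 is 228. PS is the trapezoid between 238 and supply over [0, 1]: (1/2)[(238 - 225.5) + (238 - 228)](1) = 11.25.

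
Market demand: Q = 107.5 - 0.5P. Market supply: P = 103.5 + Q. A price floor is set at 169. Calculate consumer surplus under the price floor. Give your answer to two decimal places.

Rewriting demand in inverse form: P = 215 - 2Q.
Free-market equilibrium: 215 - 2Q = 103.5 + Q gives Q* = 37.1667, P* = 140.6667.
At P = 169, buyers demand (215 - 169)/2 = 23 while sellers would supply more, so the quantity traded is 23 at price 169.
CS is the triangle under demand above 169: (1/2)(23)(215 - 169) = 529.

529.00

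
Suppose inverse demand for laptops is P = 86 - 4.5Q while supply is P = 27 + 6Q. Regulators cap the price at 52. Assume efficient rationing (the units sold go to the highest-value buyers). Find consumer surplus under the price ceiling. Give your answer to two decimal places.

Without the control, 86 - 4.5Q = 27 + 6Q so Q* = 5.619 and P* = 60.7143.
At P = 52, sellers supply (52 - 27)/6 = 4.1667 while buyers want more, so the quantity traded is 4.1667 at price 52.
The demand price at Q = 4.1667 is 67.25. CS is the trapezoid between demand and 52 over [0, 4.1667]: (1/2)[(86 - 52) + (67.25 - 52)](4.1667) = 102.6042.

102.60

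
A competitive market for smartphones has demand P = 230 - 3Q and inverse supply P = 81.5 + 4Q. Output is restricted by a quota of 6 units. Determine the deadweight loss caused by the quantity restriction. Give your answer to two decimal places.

810.16

Without the quota, 230 - 3Q = 81.5 + 4Q gives Q* = 21.2143.
At Q = 6 the demand price is 230 - 3(6) = 212 and the supply price is 81.5 + 4(6) = 105.5.
Deadweight loss is the triangle between the curves from 6 to 21.2143: (1/2)(212 - 105.5)(21.2143 - 6) = 810.1607.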